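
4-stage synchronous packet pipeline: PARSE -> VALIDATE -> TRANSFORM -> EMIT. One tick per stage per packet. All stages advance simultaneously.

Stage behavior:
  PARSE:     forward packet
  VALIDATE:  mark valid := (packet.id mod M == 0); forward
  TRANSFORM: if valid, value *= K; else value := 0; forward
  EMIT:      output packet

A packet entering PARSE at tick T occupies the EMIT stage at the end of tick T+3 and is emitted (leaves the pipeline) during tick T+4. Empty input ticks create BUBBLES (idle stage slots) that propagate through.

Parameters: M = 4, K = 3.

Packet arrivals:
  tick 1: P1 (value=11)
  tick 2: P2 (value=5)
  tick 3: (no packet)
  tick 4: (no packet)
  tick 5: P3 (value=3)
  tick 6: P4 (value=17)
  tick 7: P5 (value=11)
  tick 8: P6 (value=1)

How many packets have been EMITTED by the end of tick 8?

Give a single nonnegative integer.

Tick 1: [PARSE:P1(v=11,ok=F), VALIDATE:-, TRANSFORM:-, EMIT:-] out:-; in:P1
Tick 2: [PARSE:P2(v=5,ok=F), VALIDATE:P1(v=11,ok=F), TRANSFORM:-, EMIT:-] out:-; in:P2
Tick 3: [PARSE:-, VALIDATE:P2(v=5,ok=F), TRANSFORM:P1(v=0,ok=F), EMIT:-] out:-; in:-
Tick 4: [PARSE:-, VALIDATE:-, TRANSFORM:P2(v=0,ok=F), EMIT:P1(v=0,ok=F)] out:-; in:-
Tick 5: [PARSE:P3(v=3,ok=F), VALIDATE:-, TRANSFORM:-, EMIT:P2(v=0,ok=F)] out:P1(v=0); in:P3
Tick 6: [PARSE:P4(v=17,ok=F), VALIDATE:P3(v=3,ok=F), TRANSFORM:-, EMIT:-] out:P2(v=0); in:P4
Tick 7: [PARSE:P5(v=11,ok=F), VALIDATE:P4(v=17,ok=T), TRANSFORM:P3(v=0,ok=F), EMIT:-] out:-; in:P5
Tick 8: [PARSE:P6(v=1,ok=F), VALIDATE:P5(v=11,ok=F), TRANSFORM:P4(v=51,ok=T), EMIT:P3(v=0,ok=F)] out:-; in:P6
Emitted by tick 8: ['P1', 'P2']

Answer: 2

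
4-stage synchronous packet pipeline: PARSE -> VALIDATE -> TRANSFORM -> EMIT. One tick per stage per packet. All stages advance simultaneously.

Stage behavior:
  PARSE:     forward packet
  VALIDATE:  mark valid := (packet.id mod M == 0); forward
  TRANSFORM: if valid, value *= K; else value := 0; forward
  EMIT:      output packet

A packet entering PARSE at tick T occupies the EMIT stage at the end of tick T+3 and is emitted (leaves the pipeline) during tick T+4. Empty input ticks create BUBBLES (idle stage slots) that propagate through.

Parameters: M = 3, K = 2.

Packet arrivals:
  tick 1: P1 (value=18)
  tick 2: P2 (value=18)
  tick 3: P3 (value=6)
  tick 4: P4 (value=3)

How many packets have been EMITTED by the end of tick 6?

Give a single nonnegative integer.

Tick 1: [PARSE:P1(v=18,ok=F), VALIDATE:-, TRANSFORM:-, EMIT:-] out:-; in:P1
Tick 2: [PARSE:P2(v=18,ok=F), VALIDATE:P1(v=18,ok=F), TRANSFORM:-, EMIT:-] out:-; in:P2
Tick 3: [PARSE:P3(v=6,ok=F), VALIDATE:P2(v=18,ok=F), TRANSFORM:P1(v=0,ok=F), EMIT:-] out:-; in:P3
Tick 4: [PARSE:P4(v=3,ok=F), VALIDATE:P3(v=6,ok=T), TRANSFORM:P2(v=0,ok=F), EMIT:P1(v=0,ok=F)] out:-; in:P4
Tick 5: [PARSE:-, VALIDATE:P4(v=3,ok=F), TRANSFORM:P3(v=12,ok=T), EMIT:P2(v=0,ok=F)] out:P1(v=0); in:-
Tick 6: [PARSE:-, VALIDATE:-, TRANSFORM:P4(v=0,ok=F), EMIT:P3(v=12,ok=T)] out:P2(v=0); in:-
Emitted by tick 6: ['P1', 'P2']

Answer: 2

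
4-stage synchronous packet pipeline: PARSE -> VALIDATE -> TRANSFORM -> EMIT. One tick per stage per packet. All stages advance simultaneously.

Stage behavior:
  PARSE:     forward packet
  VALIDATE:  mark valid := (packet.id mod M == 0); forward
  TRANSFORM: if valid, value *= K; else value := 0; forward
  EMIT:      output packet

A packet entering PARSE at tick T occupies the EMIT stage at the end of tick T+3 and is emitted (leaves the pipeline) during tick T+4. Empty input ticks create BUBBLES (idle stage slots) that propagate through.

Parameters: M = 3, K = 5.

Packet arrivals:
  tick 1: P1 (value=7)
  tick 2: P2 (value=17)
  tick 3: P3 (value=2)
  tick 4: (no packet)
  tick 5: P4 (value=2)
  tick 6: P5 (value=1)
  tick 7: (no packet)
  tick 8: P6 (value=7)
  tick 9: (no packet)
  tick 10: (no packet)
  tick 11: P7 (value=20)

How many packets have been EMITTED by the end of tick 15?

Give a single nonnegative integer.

Tick 1: [PARSE:P1(v=7,ok=F), VALIDATE:-, TRANSFORM:-, EMIT:-] out:-; in:P1
Tick 2: [PARSE:P2(v=17,ok=F), VALIDATE:P1(v=7,ok=F), TRANSFORM:-, EMIT:-] out:-; in:P2
Tick 3: [PARSE:P3(v=2,ok=F), VALIDATE:P2(v=17,ok=F), TRANSFORM:P1(v=0,ok=F), EMIT:-] out:-; in:P3
Tick 4: [PARSE:-, VALIDATE:P3(v=2,ok=T), TRANSFORM:P2(v=0,ok=F), EMIT:P1(v=0,ok=F)] out:-; in:-
Tick 5: [PARSE:P4(v=2,ok=F), VALIDATE:-, TRANSFORM:P3(v=10,ok=T), EMIT:P2(v=0,ok=F)] out:P1(v=0); in:P4
Tick 6: [PARSE:P5(v=1,ok=F), VALIDATE:P4(v=2,ok=F), TRANSFORM:-, EMIT:P3(v=10,ok=T)] out:P2(v=0); in:P5
Tick 7: [PARSE:-, VALIDATE:P5(v=1,ok=F), TRANSFORM:P4(v=0,ok=F), EMIT:-] out:P3(v=10); in:-
Tick 8: [PARSE:P6(v=7,ok=F), VALIDATE:-, TRANSFORM:P5(v=0,ok=F), EMIT:P4(v=0,ok=F)] out:-; in:P6
Tick 9: [PARSE:-, VALIDATE:P6(v=7,ok=T), TRANSFORM:-, EMIT:P5(v=0,ok=F)] out:P4(v=0); in:-
Tick 10: [PARSE:-, VALIDATE:-, TRANSFORM:P6(v=35,ok=T), EMIT:-] out:P5(v=0); in:-
Tick 11: [PARSE:P7(v=20,ok=F), VALIDATE:-, TRANSFORM:-, EMIT:P6(v=35,ok=T)] out:-; in:P7
Tick 12: [PARSE:-, VALIDATE:P7(v=20,ok=F), TRANSFORM:-, EMIT:-] out:P6(v=35); in:-
Tick 13: [PARSE:-, VALIDATE:-, TRANSFORM:P7(v=0,ok=F), EMIT:-] out:-; in:-
Tick 14: [PARSE:-, VALIDATE:-, TRANSFORM:-, EMIT:P7(v=0,ok=F)] out:-; in:-
Tick 15: [PARSE:-, VALIDATE:-, TRANSFORM:-, EMIT:-] out:P7(v=0); in:-
Emitted by tick 15: ['P1', 'P2', 'P3', 'P4', 'P5', 'P6', 'P7']

Answer: 7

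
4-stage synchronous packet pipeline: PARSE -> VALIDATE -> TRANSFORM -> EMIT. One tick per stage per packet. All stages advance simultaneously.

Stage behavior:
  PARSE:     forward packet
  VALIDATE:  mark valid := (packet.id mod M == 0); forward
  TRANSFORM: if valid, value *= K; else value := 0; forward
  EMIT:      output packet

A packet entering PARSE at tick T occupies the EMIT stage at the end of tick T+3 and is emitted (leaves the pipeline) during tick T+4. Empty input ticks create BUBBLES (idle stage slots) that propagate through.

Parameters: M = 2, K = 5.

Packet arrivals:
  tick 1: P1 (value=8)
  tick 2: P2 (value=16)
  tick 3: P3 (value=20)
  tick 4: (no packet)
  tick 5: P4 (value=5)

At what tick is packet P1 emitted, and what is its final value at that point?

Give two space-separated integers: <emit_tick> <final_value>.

Answer: 5 0

Derivation:
Tick 1: [PARSE:P1(v=8,ok=F), VALIDATE:-, TRANSFORM:-, EMIT:-] out:-; in:P1
Tick 2: [PARSE:P2(v=16,ok=F), VALIDATE:P1(v=8,ok=F), TRANSFORM:-, EMIT:-] out:-; in:P2
Tick 3: [PARSE:P3(v=20,ok=F), VALIDATE:P2(v=16,ok=T), TRANSFORM:P1(v=0,ok=F), EMIT:-] out:-; in:P3
Tick 4: [PARSE:-, VALIDATE:P3(v=20,ok=F), TRANSFORM:P2(v=80,ok=T), EMIT:P1(v=0,ok=F)] out:-; in:-
Tick 5: [PARSE:P4(v=5,ok=F), VALIDATE:-, TRANSFORM:P3(v=0,ok=F), EMIT:P2(v=80,ok=T)] out:P1(v=0); in:P4
Tick 6: [PARSE:-, VALIDATE:P4(v=5,ok=T), TRANSFORM:-, EMIT:P3(v=0,ok=F)] out:P2(v=80); in:-
Tick 7: [PARSE:-, VALIDATE:-, TRANSFORM:P4(v=25,ok=T), EMIT:-] out:P3(v=0); in:-
Tick 8: [PARSE:-, VALIDATE:-, TRANSFORM:-, EMIT:P4(v=25,ok=T)] out:-; in:-
Tick 9: [PARSE:-, VALIDATE:-, TRANSFORM:-, EMIT:-] out:P4(v=25); in:-
P1: arrives tick 1, valid=False (id=1, id%2=1), emit tick 5, final value 0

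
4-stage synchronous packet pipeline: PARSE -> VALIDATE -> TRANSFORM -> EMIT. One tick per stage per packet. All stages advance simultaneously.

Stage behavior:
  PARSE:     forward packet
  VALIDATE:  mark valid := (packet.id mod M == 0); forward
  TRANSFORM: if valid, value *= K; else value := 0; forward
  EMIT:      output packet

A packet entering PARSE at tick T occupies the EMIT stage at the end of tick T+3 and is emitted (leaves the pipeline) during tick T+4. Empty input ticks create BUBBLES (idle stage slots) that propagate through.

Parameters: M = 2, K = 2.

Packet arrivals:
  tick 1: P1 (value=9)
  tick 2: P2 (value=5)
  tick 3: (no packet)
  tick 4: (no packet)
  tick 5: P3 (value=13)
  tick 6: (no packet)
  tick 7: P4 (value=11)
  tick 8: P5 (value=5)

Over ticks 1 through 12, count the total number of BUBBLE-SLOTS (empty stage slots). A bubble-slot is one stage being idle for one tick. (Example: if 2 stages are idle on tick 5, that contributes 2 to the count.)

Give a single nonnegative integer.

Answer: 28

Derivation:
Tick 1: [PARSE:P1(v=9,ok=F), VALIDATE:-, TRANSFORM:-, EMIT:-] out:-; bubbles=3
Tick 2: [PARSE:P2(v=5,ok=F), VALIDATE:P1(v=9,ok=F), TRANSFORM:-, EMIT:-] out:-; bubbles=2
Tick 3: [PARSE:-, VALIDATE:P2(v=5,ok=T), TRANSFORM:P1(v=0,ok=F), EMIT:-] out:-; bubbles=2
Tick 4: [PARSE:-, VALIDATE:-, TRANSFORM:P2(v=10,ok=T), EMIT:P1(v=0,ok=F)] out:-; bubbles=2
Tick 5: [PARSE:P3(v=13,ok=F), VALIDATE:-, TRANSFORM:-, EMIT:P2(v=10,ok=T)] out:P1(v=0); bubbles=2
Tick 6: [PARSE:-, VALIDATE:P3(v=13,ok=F), TRANSFORM:-, EMIT:-] out:P2(v=10); bubbles=3
Tick 7: [PARSE:P4(v=11,ok=F), VALIDATE:-, TRANSFORM:P3(v=0,ok=F), EMIT:-] out:-; bubbles=2
Tick 8: [PARSE:P5(v=5,ok=F), VALIDATE:P4(v=11,ok=T), TRANSFORM:-, EMIT:P3(v=0,ok=F)] out:-; bubbles=1
Tick 9: [PARSE:-, VALIDATE:P5(v=5,ok=F), TRANSFORM:P4(v=22,ok=T), EMIT:-] out:P3(v=0); bubbles=2
Tick 10: [PARSE:-, VALIDATE:-, TRANSFORM:P5(v=0,ok=F), EMIT:P4(v=22,ok=T)] out:-; bubbles=2
Tick 11: [PARSE:-, VALIDATE:-, TRANSFORM:-, EMIT:P5(v=0,ok=F)] out:P4(v=22); bubbles=3
Tick 12: [PARSE:-, VALIDATE:-, TRANSFORM:-, EMIT:-] out:P5(v=0); bubbles=4
Total bubble-slots: 28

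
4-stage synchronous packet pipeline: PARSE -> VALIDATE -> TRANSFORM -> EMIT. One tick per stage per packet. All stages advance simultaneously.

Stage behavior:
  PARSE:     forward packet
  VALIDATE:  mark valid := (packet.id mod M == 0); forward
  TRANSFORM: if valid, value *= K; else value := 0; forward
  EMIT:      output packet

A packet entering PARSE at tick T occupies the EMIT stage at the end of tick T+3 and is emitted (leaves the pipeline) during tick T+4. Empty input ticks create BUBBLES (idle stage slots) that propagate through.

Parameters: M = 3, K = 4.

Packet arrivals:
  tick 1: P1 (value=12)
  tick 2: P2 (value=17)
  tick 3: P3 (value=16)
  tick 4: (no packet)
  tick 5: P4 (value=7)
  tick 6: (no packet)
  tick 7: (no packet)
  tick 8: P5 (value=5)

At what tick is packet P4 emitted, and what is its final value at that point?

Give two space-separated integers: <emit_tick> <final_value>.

Answer: 9 0

Derivation:
Tick 1: [PARSE:P1(v=12,ok=F), VALIDATE:-, TRANSFORM:-, EMIT:-] out:-; in:P1
Tick 2: [PARSE:P2(v=17,ok=F), VALIDATE:P1(v=12,ok=F), TRANSFORM:-, EMIT:-] out:-; in:P2
Tick 3: [PARSE:P3(v=16,ok=F), VALIDATE:P2(v=17,ok=F), TRANSFORM:P1(v=0,ok=F), EMIT:-] out:-; in:P3
Tick 4: [PARSE:-, VALIDATE:P3(v=16,ok=T), TRANSFORM:P2(v=0,ok=F), EMIT:P1(v=0,ok=F)] out:-; in:-
Tick 5: [PARSE:P4(v=7,ok=F), VALIDATE:-, TRANSFORM:P3(v=64,ok=T), EMIT:P2(v=0,ok=F)] out:P1(v=0); in:P4
Tick 6: [PARSE:-, VALIDATE:P4(v=7,ok=F), TRANSFORM:-, EMIT:P3(v=64,ok=T)] out:P2(v=0); in:-
Tick 7: [PARSE:-, VALIDATE:-, TRANSFORM:P4(v=0,ok=F), EMIT:-] out:P3(v=64); in:-
Tick 8: [PARSE:P5(v=5,ok=F), VALIDATE:-, TRANSFORM:-, EMIT:P4(v=0,ok=F)] out:-; in:P5
Tick 9: [PARSE:-, VALIDATE:P5(v=5,ok=F), TRANSFORM:-, EMIT:-] out:P4(v=0); in:-
Tick 10: [PARSE:-, VALIDATE:-, TRANSFORM:P5(v=0,ok=F), EMIT:-] out:-; in:-
Tick 11: [PARSE:-, VALIDATE:-, TRANSFORM:-, EMIT:P5(v=0,ok=F)] out:-; in:-
Tick 12: [PARSE:-, VALIDATE:-, TRANSFORM:-, EMIT:-] out:P5(v=0); in:-
P4: arrives tick 5, valid=False (id=4, id%3=1), emit tick 9, final value 0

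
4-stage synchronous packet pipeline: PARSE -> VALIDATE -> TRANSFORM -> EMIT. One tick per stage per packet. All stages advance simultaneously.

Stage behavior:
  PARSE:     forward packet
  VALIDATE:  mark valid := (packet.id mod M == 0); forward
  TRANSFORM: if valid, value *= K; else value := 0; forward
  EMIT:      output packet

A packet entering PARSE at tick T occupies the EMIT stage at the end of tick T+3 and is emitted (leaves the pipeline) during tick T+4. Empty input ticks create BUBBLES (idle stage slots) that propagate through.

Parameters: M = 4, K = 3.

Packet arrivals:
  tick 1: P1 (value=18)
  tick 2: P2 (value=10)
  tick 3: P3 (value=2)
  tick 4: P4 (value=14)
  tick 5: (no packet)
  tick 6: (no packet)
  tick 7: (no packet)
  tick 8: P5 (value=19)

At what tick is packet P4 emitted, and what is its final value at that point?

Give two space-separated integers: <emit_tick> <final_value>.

Answer: 8 42

Derivation:
Tick 1: [PARSE:P1(v=18,ok=F), VALIDATE:-, TRANSFORM:-, EMIT:-] out:-; in:P1
Tick 2: [PARSE:P2(v=10,ok=F), VALIDATE:P1(v=18,ok=F), TRANSFORM:-, EMIT:-] out:-; in:P2
Tick 3: [PARSE:P3(v=2,ok=F), VALIDATE:P2(v=10,ok=F), TRANSFORM:P1(v=0,ok=F), EMIT:-] out:-; in:P3
Tick 4: [PARSE:P4(v=14,ok=F), VALIDATE:P3(v=2,ok=F), TRANSFORM:P2(v=0,ok=F), EMIT:P1(v=0,ok=F)] out:-; in:P4
Tick 5: [PARSE:-, VALIDATE:P4(v=14,ok=T), TRANSFORM:P3(v=0,ok=F), EMIT:P2(v=0,ok=F)] out:P1(v=0); in:-
Tick 6: [PARSE:-, VALIDATE:-, TRANSFORM:P4(v=42,ok=T), EMIT:P3(v=0,ok=F)] out:P2(v=0); in:-
Tick 7: [PARSE:-, VALIDATE:-, TRANSFORM:-, EMIT:P4(v=42,ok=T)] out:P3(v=0); in:-
Tick 8: [PARSE:P5(v=19,ok=F), VALIDATE:-, TRANSFORM:-, EMIT:-] out:P4(v=42); in:P5
Tick 9: [PARSE:-, VALIDATE:P5(v=19,ok=F), TRANSFORM:-, EMIT:-] out:-; in:-
Tick 10: [PARSE:-, VALIDATE:-, TRANSFORM:P5(v=0,ok=F), EMIT:-] out:-; in:-
Tick 11: [PARSE:-, VALIDATE:-, TRANSFORM:-, EMIT:P5(v=0,ok=F)] out:-; in:-
Tick 12: [PARSE:-, VALIDATE:-, TRANSFORM:-, EMIT:-] out:P5(v=0); in:-
P4: arrives tick 4, valid=True (id=4, id%4=0), emit tick 8, final value 42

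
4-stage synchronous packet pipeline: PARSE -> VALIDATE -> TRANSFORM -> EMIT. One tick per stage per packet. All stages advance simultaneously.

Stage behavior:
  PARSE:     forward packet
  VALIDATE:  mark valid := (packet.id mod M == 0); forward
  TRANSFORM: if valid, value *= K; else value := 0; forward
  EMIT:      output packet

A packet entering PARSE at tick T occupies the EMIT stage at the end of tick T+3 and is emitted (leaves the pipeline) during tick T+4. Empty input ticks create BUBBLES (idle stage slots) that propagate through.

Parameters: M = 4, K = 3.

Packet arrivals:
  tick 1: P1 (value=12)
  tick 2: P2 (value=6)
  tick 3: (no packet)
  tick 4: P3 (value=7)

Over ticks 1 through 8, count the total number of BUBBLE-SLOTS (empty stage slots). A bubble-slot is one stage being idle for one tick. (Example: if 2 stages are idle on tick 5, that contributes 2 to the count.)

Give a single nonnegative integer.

Answer: 20

Derivation:
Tick 1: [PARSE:P1(v=12,ok=F), VALIDATE:-, TRANSFORM:-, EMIT:-] out:-; bubbles=3
Tick 2: [PARSE:P2(v=6,ok=F), VALIDATE:P1(v=12,ok=F), TRANSFORM:-, EMIT:-] out:-; bubbles=2
Tick 3: [PARSE:-, VALIDATE:P2(v=6,ok=F), TRANSFORM:P1(v=0,ok=F), EMIT:-] out:-; bubbles=2
Tick 4: [PARSE:P3(v=7,ok=F), VALIDATE:-, TRANSFORM:P2(v=0,ok=F), EMIT:P1(v=0,ok=F)] out:-; bubbles=1
Tick 5: [PARSE:-, VALIDATE:P3(v=7,ok=F), TRANSFORM:-, EMIT:P2(v=0,ok=F)] out:P1(v=0); bubbles=2
Tick 6: [PARSE:-, VALIDATE:-, TRANSFORM:P3(v=0,ok=F), EMIT:-] out:P2(v=0); bubbles=3
Tick 7: [PARSE:-, VALIDATE:-, TRANSFORM:-, EMIT:P3(v=0,ok=F)] out:-; bubbles=3
Tick 8: [PARSE:-, VALIDATE:-, TRANSFORM:-, EMIT:-] out:P3(v=0); bubbles=4
Total bubble-slots: 20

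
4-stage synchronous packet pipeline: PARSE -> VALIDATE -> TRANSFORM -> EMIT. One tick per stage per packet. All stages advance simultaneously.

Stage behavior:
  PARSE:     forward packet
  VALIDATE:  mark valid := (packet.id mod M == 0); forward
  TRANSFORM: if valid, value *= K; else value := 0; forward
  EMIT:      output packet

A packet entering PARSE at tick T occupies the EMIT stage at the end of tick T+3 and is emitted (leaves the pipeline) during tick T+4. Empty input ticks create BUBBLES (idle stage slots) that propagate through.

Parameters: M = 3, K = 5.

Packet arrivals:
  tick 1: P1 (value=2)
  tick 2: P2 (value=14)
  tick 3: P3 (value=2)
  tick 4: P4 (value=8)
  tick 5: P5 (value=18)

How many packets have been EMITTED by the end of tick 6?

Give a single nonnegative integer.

Answer: 2

Derivation:
Tick 1: [PARSE:P1(v=2,ok=F), VALIDATE:-, TRANSFORM:-, EMIT:-] out:-; in:P1
Tick 2: [PARSE:P2(v=14,ok=F), VALIDATE:P1(v=2,ok=F), TRANSFORM:-, EMIT:-] out:-; in:P2
Tick 3: [PARSE:P3(v=2,ok=F), VALIDATE:P2(v=14,ok=F), TRANSFORM:P1(v=0,ok=F), EMIT:-] out:-; in:P3
Tick 4: [PARSE:P4(v=8,ok=F), VALIDATE:P3(v=2,ok=T), TRANSFORM:P2(v=0,ok=F), EMIT:P1(v=0,ok=F)] out:-; in:P4
Tick 5: [PARSE:P5(v=18,ok=F), VALIDATE:P4(v=8,ok=F), TRANSFORM:P3(v=10,ok=T), EMIT:P2(v=0,ok=F)] out:P1(v=0); in:P5
Tick 6: [PARSE:-, VALIDATE:P5(v=18,ok=F), TRANSFORM:P4(v=0,ok=F), EMIT:P3(v=10,ok=T)] out:P2(v=0); in:-
Emitted by tick 6: ['P1', 'P2']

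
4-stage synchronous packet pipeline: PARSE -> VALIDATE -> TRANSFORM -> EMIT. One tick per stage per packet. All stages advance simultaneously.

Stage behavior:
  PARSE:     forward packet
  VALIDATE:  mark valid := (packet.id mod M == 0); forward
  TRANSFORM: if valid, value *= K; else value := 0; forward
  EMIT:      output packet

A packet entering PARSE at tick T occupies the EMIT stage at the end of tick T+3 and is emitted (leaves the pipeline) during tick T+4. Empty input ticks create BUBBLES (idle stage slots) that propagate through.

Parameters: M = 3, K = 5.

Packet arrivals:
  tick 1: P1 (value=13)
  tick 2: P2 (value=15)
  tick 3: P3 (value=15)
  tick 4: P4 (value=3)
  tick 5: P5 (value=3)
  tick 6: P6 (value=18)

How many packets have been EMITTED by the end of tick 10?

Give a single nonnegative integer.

Tick 1: [PARSE:P1(v=13,ok=F), VALIDATE:-, TRANSFORM:-, EMIT:-] out:-; in:P1
Tick 2: [PARSE:P2(v=15,ok=F), VALIDATE:P1(v=13,ok=F), TRANSFORM:-, EMIT:-] out:-; in:P2
Tick 3: [PARSE:P3(v=15,ok=F), VALIDATE:P2(v=15,ok=F), TRANSFORM:P1(v=0,ok=F), EMIT:-] out:-; in:P3
Tick 4: [PARSE:P4(v=3,ok=F), VALIDATE:P3(v=15,ok=T), TRANSFORM:P2(v=0,ok=F), EMIT:P1(v=0,ok=F)] out:-; in:P4
Tick 5: [PARSE:P5(v=3,ok=F), VALIDATE:P4(v=3,ok=F), TRANSFORM:P3(v=75,ok=T), EMIT:P2(v=0,ok=F)] out:P1(v=0); in:P5
Tick 6: [PARSE:P6(v=18,ok=F), VALIDATE:P5(v=3,ok=F), TRANSFORM:P4(v=0,ok=F), EMIT:P3(v=75,ok=T)] out:P2(v=0); in:P6
Tick 7: [PARSE:-, VALIDATE:P6(v=18,ok=T), TRANSFORM:P5(v=0,ok=F), EMIT:P4(v=0,ok=F)] out:P3(v=75); in:-
Tick 8: [PARSE:-, VALIDATE:-, TRANSFORM:P6(v=90,ok=T), EMIT:P5(v=0,ok=F)] out:P4(v=0); in:-
Tick 9: [PARSE:-, VALIDATE:-, TRANSFORM:-, EMIT:P6(v=90,ok=T)] out:P5(v=0); in:-
Tick 10: [PARSE:-, VALIDATE:-, TRANSFORM:-, EMIT:-] out:P6(v=90); in:-
Emitted by tick 10: ['P1', 'P2', 'P3', 'P4', 'P5', 'P6']

Answer: 6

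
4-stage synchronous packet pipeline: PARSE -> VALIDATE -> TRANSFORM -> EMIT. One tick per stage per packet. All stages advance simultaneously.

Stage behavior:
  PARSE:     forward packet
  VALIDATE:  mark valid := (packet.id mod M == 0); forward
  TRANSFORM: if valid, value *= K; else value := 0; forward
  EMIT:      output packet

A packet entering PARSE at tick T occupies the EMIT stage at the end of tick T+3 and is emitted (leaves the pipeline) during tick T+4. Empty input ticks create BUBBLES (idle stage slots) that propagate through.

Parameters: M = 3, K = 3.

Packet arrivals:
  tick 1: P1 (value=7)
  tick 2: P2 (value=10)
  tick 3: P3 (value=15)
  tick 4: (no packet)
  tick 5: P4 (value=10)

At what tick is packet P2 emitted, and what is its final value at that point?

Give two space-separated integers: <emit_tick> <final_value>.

Answer: 6 0

Derivation:
Tick 1: [PARSE:P1(v=7,ok=F), VALIDATE:-, TRANSFORM:-, EMIT:-] out:-; in:P1
Tick 2: [PARSE:P2(v=10,ok=F), VALIDATE:P1(v=7,ok=F), TRANSFORM:-, EMIT:-] out:-; in:P2
Tick 3: [PARSE:P3(v=15,ok=F), VALIDATE:P2(v=10,ok=F), TRANSFORM:P1(v=0,ok=F), EMIT:-] out:-; in:P3
Tick 4: [PARSE:-, VALIDATE:P3(v=15,ok=T), TRANSFORM:P2(v=0,ok=F), EMIT:P1(v=0,ok=F)] out:-; in:-
Tick 5: [PARSE:P4(v=10,ok=F), VALIDATE:-, TRANSFORM:P3(v=45,ok=T), EMIT:P2(v=0,ok=F)] out:P1(v=0); in:P4
Tick 6: [PARSE:-, VALIDATE:P4(v=10,ok=F), TRANSFORM:-, EMIT:P3(v=45,ok=T)] out:P2(v=0); in:-
Tick 7: [PARSE:-, VALIDATE:-, TRANSFORM:P4(v=0,ok=F), EMIT:-] out:P3(v=45); in:-
Tick 8: [PARSE:-, VALIDATE:-, TRANSFORM:-, EMIT:P4(v=0,ok=F)] out:-; in:-
Tick 9: [PARSE:-, VALIDATE:-, TRANSFORM:-, EMIT:-] out:P4(v=0); in:-
P2: arrives tick 2, valid=False (id=2, id%3=2), emit tick 6, final value 0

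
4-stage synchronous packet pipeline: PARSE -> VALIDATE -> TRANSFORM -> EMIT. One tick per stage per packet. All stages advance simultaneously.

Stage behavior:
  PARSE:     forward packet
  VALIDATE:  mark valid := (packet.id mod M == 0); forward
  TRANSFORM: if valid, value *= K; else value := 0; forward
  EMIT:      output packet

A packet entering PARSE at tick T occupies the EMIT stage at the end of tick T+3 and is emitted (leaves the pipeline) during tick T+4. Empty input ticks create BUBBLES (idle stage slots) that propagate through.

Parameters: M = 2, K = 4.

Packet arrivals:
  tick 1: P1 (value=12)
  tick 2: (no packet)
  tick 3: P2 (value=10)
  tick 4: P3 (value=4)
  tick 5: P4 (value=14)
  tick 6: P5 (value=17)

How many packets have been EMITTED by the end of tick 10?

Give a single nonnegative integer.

Tick 1: [PARSE:P1(v=12,ok=F), VALIDATE:-, TRANSFORM:-, EMIT:-] out:-; in:P1
Tick 2: [PARSE:-, VALIDATE:P1(v=12,ok=F), TRANSFORM:-, EMIT:-] out:-; in:-
Tick 3: [PARSE:P2(v=10,ok=F), VALIDATE:-, TRANSFORM:P1(v=0,ok=F), EMIT:-] out:-; in:P2
Tick 4: [PARSE:P3(v=4,ok=F), VALIDATE:P2(v=10,ok=T), TRANSFORM:-, EMIT:P1(v=0,ok=F)] out:-; in:P3
Tick 5: [PARSE:P4(v=14,ok=F), VALIDATE:P3(v=4,ok=F), TRANSFORM:P2(v=40,ok=T), EMIT:-] out:P1(v=0); in:P4
Tick 6: [PARSE:P5(v=17,ok=F), VALIDATE:P4(v=14,ok=T), TRANSFORM:P3(v=0,ok=F), EMIT:P2(v=40,ok=T)] out:-; in:P5
Tick 7: [PARSE:-, VALIDATE:P5(v=17,ok=F), TRANSFORM:P4(v=56,ok=T), EMIT:P3(v=0,ok=F)] out:P2(v=40); in:-
Tick 8: [PARSE:-, VALIDATE:-, TRANSFORM:P5(v=0,ok=F), EMIT:P4(v=56,ok=T)] out:P3(v=0); in:-
Tick 9: [PARSE:-, VALIDATE:-, TRANSFORM:-, EMIT:P5(v=0,ok=F)] out:P4(v=56); in:-
Tick 10: [PARSE:-, VALIDATE:-, TRANSFORM:-, EMIT:-] out:P5(v=0); in:-
Emitted by tick 10: ['P1', 'P2', 'P3', 'P4', 'P5']

Answer: 5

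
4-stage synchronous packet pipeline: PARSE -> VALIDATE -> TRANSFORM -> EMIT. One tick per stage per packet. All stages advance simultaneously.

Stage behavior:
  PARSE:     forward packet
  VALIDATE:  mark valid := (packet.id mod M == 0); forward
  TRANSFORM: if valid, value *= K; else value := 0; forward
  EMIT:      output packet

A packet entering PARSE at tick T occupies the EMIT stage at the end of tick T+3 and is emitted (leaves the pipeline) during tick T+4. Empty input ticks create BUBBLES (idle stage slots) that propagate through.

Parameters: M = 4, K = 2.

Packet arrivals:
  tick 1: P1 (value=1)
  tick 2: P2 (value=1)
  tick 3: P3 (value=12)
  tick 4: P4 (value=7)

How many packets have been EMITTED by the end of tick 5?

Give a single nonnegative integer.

Tick 1: [PARSE:P1(v=1,ok=F), VALIDATE:-, TRANSFORM:-, EMIT:-] out:-; in:P1
Tick 2: [PARSE:P2(v=1,ok=F), VALIDATE:P1(v=1,ok=F), TRANSFORM:-, EMIT:-] out:-; in:P2
Tick 3: [PARSE:P3(v=12,ok=F), VALIDATE:P2(v=1,ok=F), TRANSFORM:P1(v=0,ok=F), EMIT:-] out:-; in:P3
Tick 4: [PARSE:P4(v=7,ok=F), VALIDATE:P3(v=12,ok=F), TRANSFORM:P2(v=0,ok=F), EMIT:P1(v=0,ok=F)] out:-; in:P4
Tick 5: [PARSE:-, VALIDATE:P4(v=7,ok=T), TRANSFORM:P3(v=0,ok=F), EMIT:P2(v=0,ok=F)] out:P1(v=0); in:-
Emitted by tick 5: ['P1']

Answer: 1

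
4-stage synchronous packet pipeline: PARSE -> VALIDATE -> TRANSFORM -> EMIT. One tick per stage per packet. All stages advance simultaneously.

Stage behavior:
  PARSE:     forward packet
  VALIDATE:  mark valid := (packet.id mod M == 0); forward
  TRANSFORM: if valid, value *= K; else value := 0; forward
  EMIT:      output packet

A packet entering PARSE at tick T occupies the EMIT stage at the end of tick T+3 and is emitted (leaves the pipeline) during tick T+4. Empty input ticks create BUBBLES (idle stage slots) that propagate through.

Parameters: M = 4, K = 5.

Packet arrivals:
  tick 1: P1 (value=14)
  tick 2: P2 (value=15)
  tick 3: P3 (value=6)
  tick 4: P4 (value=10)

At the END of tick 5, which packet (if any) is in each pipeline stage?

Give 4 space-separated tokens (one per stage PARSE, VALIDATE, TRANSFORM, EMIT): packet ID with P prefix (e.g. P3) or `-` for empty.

Answer: - P4 P3 P2

Derivation:
Tick 1: [PARSE:P1(v=14,ok=F), VALIDATE:-, TRANSFORM:-, EMIT:-] out:-; in:P1
Tick 2: [PARSE:P2(v=15,ok=F), VALIDATE:P1(v=14,ok=F), TRANSFORM:-, EMIT:-] out:-; in:P2
Tick 3: [PARSE:P3(v=6,ok=F), VALIDATE:P2(v=15,ok=F), TRANSFORM:P1(v=0,ok=F), EMIT:-] out:-; in:P3
Tick 4: [PARSE:P4(v=10,ok=F), VALIDATE:P3(v=6,ok=F), TRANSFORM:P2(v=0,ok=F), EMIT:P1(v=0,ok=F)] out:-; in:P4
Tick 5: [PARSE:-, VALIDATE:P4(v=10,ok=T), TRANSFORM:P3(v=0,ok=F), EMIT:P2(v=0,ok=F)] out:P1(v=0); in:-
At end of tick 5: ['-', 'P4', 'P3', 'P2']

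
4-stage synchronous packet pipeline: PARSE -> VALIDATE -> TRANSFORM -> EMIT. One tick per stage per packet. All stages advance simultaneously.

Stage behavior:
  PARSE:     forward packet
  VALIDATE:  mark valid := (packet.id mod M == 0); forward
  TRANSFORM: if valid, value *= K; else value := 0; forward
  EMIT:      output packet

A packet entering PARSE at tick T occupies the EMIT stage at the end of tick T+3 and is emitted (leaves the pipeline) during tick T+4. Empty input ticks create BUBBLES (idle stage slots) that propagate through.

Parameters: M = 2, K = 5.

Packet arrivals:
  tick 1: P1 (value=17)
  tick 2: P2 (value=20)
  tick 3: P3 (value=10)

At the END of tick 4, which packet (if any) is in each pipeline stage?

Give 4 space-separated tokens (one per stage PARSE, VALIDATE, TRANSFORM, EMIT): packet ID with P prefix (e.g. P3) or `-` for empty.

Tick 1: [PARSE:P1(v=17,ok=F), VALIDATE:-, TRANSFORM:-, EMIT:-] out:-; in:P1
Tick 2: [PARSE:P2(v=20,ok=F), VALIDATE:P1(v=17,ok=F), TRANSFORM:-, EMIT:-] out:-; in:P2
Tick 3: [PARSE:P3(v=10,ok=F), VALIDATE:P2(v=20,ok=T), TRANSFORM:P1(v=0,ok=F), EMIT:-] out:-; in:P3
Tick 4: [PARSE:-, VALIDATE:P3(v=10,ok=F), TRANSFORM:P2(v=100,ok=T), EMIT:P1(v=0,ok=F)] out:-; in:-
At end of tick 4: ['-', 'P3', 'P2', 'P1']

Answer: - P3 P2 P1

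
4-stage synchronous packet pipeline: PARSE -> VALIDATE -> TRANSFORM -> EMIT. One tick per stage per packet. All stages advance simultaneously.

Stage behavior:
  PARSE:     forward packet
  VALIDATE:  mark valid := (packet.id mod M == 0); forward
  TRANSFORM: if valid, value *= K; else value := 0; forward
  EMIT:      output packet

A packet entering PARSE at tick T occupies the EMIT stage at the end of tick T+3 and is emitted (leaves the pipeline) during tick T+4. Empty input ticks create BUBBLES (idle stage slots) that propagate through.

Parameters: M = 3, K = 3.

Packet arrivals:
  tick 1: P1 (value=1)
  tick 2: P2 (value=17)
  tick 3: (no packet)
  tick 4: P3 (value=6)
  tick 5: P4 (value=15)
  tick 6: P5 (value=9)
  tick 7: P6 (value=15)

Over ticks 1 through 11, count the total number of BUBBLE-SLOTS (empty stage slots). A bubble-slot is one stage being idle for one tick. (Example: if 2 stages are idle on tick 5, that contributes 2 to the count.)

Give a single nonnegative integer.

Answer: 20

Derivation:
Tick 1: [PARSE:P1(v=1,ok=F), VALIDATE:-, TRANSFORM:-, EMIT:-] out:-; bubbles=3
Tick 2: [PARSE:P2(v=17,ok=F), VALIDATE:P1(v=1,ok=F), TRANSFORM:-, EMIT:-] out:-; bubbles=2
Tick 3: [PARSE:-, VALIDATE:P2(v=17,ok=F), TRANSFORM:P1(v=0,ok=F), EMIT:-] out:-; bubbles=2
Tick 4: [PARSE:P3(v=6,ok=F), VALIDATE:-, TRANSFORM:P2(v=0,ok=F), EMIT:P1(v=0,ok=F)] out:-; bubbles=1
Tick 5: [PARSE:P4(v=15,ok=F), VALIDATE:P3(v=6,ok=T), TRANSFORM:-, EMIT:P2(v=0,ok=F)] out:P1(v=0); bubbles=1
Tick 6: [PARSE:P5(v=9,ok=F), VALIDATE:P4(v=15,ok=F), TRANSFORM:P3(v=18,ok=T), EMIT:-] out:P2(v=0); bubbles=1
Tick 7: [PARSE:P6(v=15,ok=F), VALIDATE:P5(v=9,ok=F), TRANSFORM:P4(v=0,ok=F), EMIT:P3(v=18,ok=T)] out:-; bubbles=0
Tick 8: [PARSE:-, VALIDATE:P6(v=15,ok=T), TRANSFORM:P5(v=0,ok=F), EMIT:P4(v=0,ok=F)] out:P3(v=18); bubbles=1
Tick 9: [PARSE:-, VALIDATE:-, TRANSFORM:P6(v=45,ok=T), EMIT:P5(v=0,ok=F)] out:P4(v=0); bubbles=2
Tick 10: [PARSE:-, VALIDATE:-, TRANSFORM:-, EMIT:P6(v=45,ok=T)] out:P5(v=0); bubbles=3
Tick 11: [PARSE:-, VALIDATE:-, TRANSFORM:-, EMIT:-] out:P6(v=45); bubbles=4
Total bubble-slots: 20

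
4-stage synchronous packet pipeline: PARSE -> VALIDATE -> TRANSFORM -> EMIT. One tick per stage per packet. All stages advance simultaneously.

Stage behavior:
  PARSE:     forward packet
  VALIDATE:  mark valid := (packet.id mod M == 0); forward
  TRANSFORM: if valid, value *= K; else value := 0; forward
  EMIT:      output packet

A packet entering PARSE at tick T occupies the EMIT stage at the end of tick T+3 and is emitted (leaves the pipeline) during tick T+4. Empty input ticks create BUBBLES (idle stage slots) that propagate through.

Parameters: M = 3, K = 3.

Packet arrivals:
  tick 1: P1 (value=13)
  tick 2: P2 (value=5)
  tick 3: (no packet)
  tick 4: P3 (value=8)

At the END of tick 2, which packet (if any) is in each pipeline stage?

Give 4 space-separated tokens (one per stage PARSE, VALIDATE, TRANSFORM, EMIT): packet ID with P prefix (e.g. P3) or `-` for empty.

Tick 1: [PARSE:P1(v=13,ok=F), VALIDATE:-, TRANSFORM:-, EMIT:-] out:-; in:P1
Tick 2: [PARSE:P2(v=5,ok=F), VALIDATE:P1(v=13,ok=F), TRANSFORM:-, EMIT:-] out:-; in:P2
At end of tick 2: ['P2', 'P1', '-', '-']

Answer: P2 P1 - -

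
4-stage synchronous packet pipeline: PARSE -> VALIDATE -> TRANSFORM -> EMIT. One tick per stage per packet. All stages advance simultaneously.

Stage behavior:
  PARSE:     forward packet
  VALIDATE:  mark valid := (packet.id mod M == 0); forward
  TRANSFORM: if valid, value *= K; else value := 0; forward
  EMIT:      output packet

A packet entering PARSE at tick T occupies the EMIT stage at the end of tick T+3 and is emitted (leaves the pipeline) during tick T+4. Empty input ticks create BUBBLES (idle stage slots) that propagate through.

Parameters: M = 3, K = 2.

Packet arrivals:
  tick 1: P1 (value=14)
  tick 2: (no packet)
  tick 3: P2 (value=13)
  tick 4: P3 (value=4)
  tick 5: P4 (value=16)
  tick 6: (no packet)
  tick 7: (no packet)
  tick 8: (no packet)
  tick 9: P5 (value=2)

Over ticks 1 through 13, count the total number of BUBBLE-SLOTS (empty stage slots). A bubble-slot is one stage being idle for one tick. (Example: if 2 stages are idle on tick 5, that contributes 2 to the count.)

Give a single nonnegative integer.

Answer: 32

Derivation:
Tick 1: [PARSE:P1(v=14,ok=F), VALIDATE:-, TRANSFORM:-, EMIT:-] out:-; bubbles=3
Tick 2: [PARSE:-, VALIDATE:P1(v=14,ok=F), TRANSFORM:-, EMIT:-] out:-; bubbles=3
Tick 3: [PARSE:P2(v=13,ok=F), VALIDATE:-, TRANSFORM:P1(v=0,ok=F), EMIT:-] out:-; bubbles=2
Tick 4: [PARSE:P3(v=4,ok=F), VALIDATE:P2(v=13,ok=F), TRANSFORM:-, EMIT:P1(v=0,ok=F)] out:-; bubbles=1
Tick 5: [PARSE:P4(v=16,ok=F), VALIDATE:P3(v=4,ok=T), TRANSFORM:P2(v=0,ok=F), EMIT:-] out:P1(v=0); bubbles=1
Tick 6: [PARSE:-, VALIDATE:P4(v=16,ok=F), TRANSFORM:P3(v=8,ok=T), EMIT:P2(v=0,ok=F)] out:-; bubbles=1
Tick 7: [PARSE:-, VALIDATE:-, TRANSFORM:P4(v=0,ok=F), EMIT:P3(v=8,ok=T)] out:P2(v=0); bubbles=2
Tick 8: [PARSE:-, VALIDATE:-, TRANSFORM:-, EMIT:P4(v=0,ok=F)] out:P3(v=8); bubbles=3
Tick 9: [PARSE:P5(v=2,ok=F), VALIDATE:-, TRANSFORM:-, EMIT:-] out:P4(v=0); bubbles=3
Tick 10: [PARSE:-, VALIDATE:P5(v=2,ok=F), TRANSFORM:-, EMIT:-] out:-; bubbles=3
Tick 11: [PARSE:-, VALIDATE:-, TRANSFORM:P5(v=0,ok=F), EMIT:-] out:-; bubbles=3
Tick 12: [PARSE:-, VALIDATE:-, TRANSFORM:-, EMIT:P5(v=0,ok=F)] out:-; bubbles=3
Tick 13: [PARSE:-, VALIDATE:-, TRANSFORM:-, EMIT:-] out:P5(v=0); bubbles=4
Total bubble-slots: 32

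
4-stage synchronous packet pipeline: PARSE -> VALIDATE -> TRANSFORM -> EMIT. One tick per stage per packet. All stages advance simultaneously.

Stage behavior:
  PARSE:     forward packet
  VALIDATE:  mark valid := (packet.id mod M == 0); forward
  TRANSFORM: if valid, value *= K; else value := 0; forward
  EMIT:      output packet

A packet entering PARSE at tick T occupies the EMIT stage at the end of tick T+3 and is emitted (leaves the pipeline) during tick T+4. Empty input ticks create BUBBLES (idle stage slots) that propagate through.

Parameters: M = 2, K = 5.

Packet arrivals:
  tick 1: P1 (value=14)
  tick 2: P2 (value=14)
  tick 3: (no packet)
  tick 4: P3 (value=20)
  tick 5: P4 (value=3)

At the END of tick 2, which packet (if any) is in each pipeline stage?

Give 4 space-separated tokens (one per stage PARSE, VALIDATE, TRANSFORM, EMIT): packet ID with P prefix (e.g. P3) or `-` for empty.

Answer: P2 P1 - -

Derivation:
Tick 1: [PARSE:P1(v=14,ok=F), VALIDATE:-, TRANSFORM:-, EMIT:-] out:-; in:P1
Tick 2: [PARSE:P2(v=14,ok=F), VALIDATE:P1(v=14,ok=F), TRANSFORM:-, EMIT:-] out:-; in:P2
At end of tick 2: ['P2', 'P1', '-', '-']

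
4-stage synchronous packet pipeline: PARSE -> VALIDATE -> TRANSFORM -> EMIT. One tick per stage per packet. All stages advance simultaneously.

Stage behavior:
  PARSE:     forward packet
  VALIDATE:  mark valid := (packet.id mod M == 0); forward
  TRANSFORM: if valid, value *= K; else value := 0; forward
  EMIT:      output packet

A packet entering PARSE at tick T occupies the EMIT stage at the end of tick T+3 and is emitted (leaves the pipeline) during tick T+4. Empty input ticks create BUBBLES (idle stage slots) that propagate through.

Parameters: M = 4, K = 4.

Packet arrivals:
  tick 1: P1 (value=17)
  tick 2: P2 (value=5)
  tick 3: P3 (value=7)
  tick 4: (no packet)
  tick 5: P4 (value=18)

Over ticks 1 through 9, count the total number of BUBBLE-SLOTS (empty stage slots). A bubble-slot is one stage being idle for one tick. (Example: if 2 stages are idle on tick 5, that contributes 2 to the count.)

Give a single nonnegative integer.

Answer: 20

Derivation:
Tick 1: [PARSE:P1(v=17,ok=F), VALIDATE:-, TRANSFORM:-, EMIT:-] out:-; bubbles=3
Tick 2: [PARSE:P2(v=5,ok=F), VALIDATE:P1(v=17,ok=F), TRANSFORM:-, EMIT:-] out:-; bubbles=2
Tick 3: [PARSE:P3(v=7,ok=F), VALIDATE:P2(v=5,ok=F), TRANSFORM:P1(v=0,ok=F), EMIT:-] out:-; bubbles=1
Tick 4: [PARSE:-, VALIDATE:P3(v=7,ok=F), TRANSFORM:P2(v=0,ok=F), EMIT:P1(v=0,ok=F)] out:-; bubbles=1
Tick 5: [PARSE:P4(v=18,ok=F), VALIDATE:-, TRANSFORM:P3(v=0,ok=F), EMIT:P2(v=0,ok=F)] out:P1(v=0); bubbles=1
Tick 6: [PARSE:-, VALIDATE:P4(v=18,ok=T), TRANSFORM:-, EMIT:P3(v=0,ok=F)] out:P2(v=0); bubbles=2
Tick 7: [PARSE:-, VALIDATE:-, TRANSFORM:P4(v=72,ok=T), EMIT:-] out:P3(v=0); bubbles=3
Tick 8: [PARSE:-, VALIDATE:-, TRANSFORM:-, EMIT:P4(v=72,ok=T)] out:-; bubbles=3
Tick 9: [PARSE:-, VALIDATE:-, TRANSFORM:-, EMIT:-] out:P4(v=72); bubbles=4
Total bubble-slots: 20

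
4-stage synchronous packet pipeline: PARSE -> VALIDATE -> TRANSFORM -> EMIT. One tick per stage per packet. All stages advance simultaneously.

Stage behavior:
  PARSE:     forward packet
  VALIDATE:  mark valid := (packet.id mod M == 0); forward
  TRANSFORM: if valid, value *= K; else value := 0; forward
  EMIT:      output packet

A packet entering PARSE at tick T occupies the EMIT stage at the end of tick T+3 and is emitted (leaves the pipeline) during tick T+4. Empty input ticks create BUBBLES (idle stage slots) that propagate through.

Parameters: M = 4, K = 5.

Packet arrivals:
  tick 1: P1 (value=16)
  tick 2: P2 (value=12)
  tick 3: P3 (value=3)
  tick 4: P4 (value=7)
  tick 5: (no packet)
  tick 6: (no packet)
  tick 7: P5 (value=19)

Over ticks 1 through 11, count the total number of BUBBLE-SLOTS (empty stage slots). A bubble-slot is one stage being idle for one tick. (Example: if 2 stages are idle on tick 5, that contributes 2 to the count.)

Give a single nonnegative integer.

Tick 1: [PARSE:P1(v=16,ok=F), VALIDATE:-, TRANSFORM:-, EMIT:-] out:-; bubbles=3
Tick 2: [PARSE:P2(v=12,ok=F), VALIDATE:P1(v=16,ok=F), TRANSFORM:-, EMIT:-] out:-; bubbles=2
Tick 3: [PARSE:P3(v=3,ok=F), VALIDATE:P2(v=12,ok=F), TRANSFORM:P1(v=0,ok=F), EMIT:-] out:-; bubbles=1
Tick 4: [PARSE:P4(v=7,ok=F), VALIDATE:P3(v=3,ok=F), TRANSFORM:P2(v=0,ok=F), EMIT:P1(v=0,ok=F)] out:-; bubbles=0
Tick 5: [PARSE:-, VALIDATE:P4(v=7,ok=T), TRANSFORM:P3(v=0,ok=F), EMIT:P2(v=0,ok=F)] out:P1(v=0); bubbles=1
Tick 6: [PARSE:-, VALIDATE:-, TRANSFORM:P4(v=35,ok=T), EMIT:P3(v=0,ok=F)] out:P2(v=0); bubbles=2
Tick 7: [PARSE:P5(v=19,ok=F), VALIDATE:-, TRANSFORM:-, EMIT:P4(v=35,ok=T)] out:P3(v=0); bubbles=2
Tick 8: [PARSE:-, VALIDATE:P5(v=19,ok=F), TRANSFORM:-, EMIT:-] out:P4(v=35); bubbles=3
Tick 9: [PARSE:-, VALIDATE:-, TRANSFORM:P5(v=0,ok=F), EMIT:-] out:-; bubbles=3
Tick 10: [PARSE:-, VALIDATE:-, TRANSFORM:-, EMIT:P5(v=0,ok=F)] out:-; bubbles=3
Tick 11: [PARSE:-, VALIDATE:-, TRANSFORM:-, EMIT:-] out:P5(v=0); bubbles=4
Total bubble-slots: 24

Answer: 24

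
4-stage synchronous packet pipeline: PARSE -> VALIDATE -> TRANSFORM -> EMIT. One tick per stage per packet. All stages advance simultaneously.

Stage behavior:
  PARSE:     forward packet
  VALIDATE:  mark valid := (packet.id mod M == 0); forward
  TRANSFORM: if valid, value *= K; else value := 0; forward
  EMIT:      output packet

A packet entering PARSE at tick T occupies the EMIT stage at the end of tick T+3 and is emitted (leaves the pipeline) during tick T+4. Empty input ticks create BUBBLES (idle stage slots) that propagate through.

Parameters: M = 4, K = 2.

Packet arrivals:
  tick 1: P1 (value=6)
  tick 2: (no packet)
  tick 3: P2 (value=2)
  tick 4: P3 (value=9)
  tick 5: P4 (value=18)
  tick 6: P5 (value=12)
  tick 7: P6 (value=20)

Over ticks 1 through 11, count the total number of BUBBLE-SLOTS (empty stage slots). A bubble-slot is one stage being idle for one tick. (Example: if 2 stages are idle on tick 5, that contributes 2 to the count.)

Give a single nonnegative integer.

Tick 1: [PARSE:P1(v=6,ok=F), VALIDATE:-, TRANSFORM:-, EMIT:-] out:-; bubbles=3
Tick 2: [PARSE:-, VALIDATE:P1(v=6,ok=F), TRANSFORM:-, EMIT:-] out:-; bubbles=3
Tick 3: [PARSE:P2(v=2,ok=F), VALIDATE:-, TRANSFORM:P1(v=0,ok=F), EMIT:-] out:-; bubbles=2
Tick 4: [PARSE:P3(v=9,ok=F), VALIDATE:P2(v=2,ok=F), TRANSFORM:-, EMIT:P1(v=0,ok=F)] out:-; bubbles=1
Tick 5: [PARSE:P4(v=18,ok=F), VALIDATE:P3(v=9,ok=F), TRANSFORM:P2(v=0,ok=F), EMIT:-] out:P1(v=0); bubbles=1
Tick 6: [PARSE:P5(v=12,ok=F), VALIDATE:P4(v=18,ok=T), TRANSFORM:P3(v=0,ok=F), EMIT:P2(v=0,ok=F)] out:-; bubbles=0
Tick 7: [PARSE:P6(v=20,ok=F), VALIDATE:P5(v=12,ok=F), TRANSFORM:P4(v=36,ok=T), EMIT:P3(v=0,ok=F)] out:P2(v=0); bubbles=0
Tick 8: [PARSE:-, VALIDATE:P6(v=20,ok=F), TRANSFORM:P5(v=0,ok=F), EMIT:P4(v=36,ok=T)] out:P3(v=0); bubbles=1
Tick 9: [PARSE:-, VALIDATE:-, TRANSFORM:P6(v=0,ok=F), EMIT:P5(v=0,ok=F)] out:P4(v=36); bubbles=2
Tick 10: [PARSE:-, VALIDATE:-, TRANSFORM:-, EMIT:P6(v=0,ok=F)] out:P5(v=0); bubbles=3
Tick 11: [PARSE:-, VALIDATE:-, TRANSFORM:-, EMIT:-] out:P6(v=0); bubbles=4
Total bubble-slots: 20

Answer: 20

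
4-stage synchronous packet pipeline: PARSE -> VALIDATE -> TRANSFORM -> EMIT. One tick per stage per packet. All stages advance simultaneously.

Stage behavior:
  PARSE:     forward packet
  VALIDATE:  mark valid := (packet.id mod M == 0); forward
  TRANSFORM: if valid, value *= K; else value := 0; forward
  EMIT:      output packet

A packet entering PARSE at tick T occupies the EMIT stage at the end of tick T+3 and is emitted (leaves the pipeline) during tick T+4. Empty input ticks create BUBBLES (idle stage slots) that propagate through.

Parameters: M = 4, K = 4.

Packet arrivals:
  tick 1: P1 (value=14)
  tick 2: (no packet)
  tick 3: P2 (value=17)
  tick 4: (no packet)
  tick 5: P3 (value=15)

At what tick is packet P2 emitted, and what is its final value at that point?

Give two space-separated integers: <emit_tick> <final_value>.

Answer: 7 0

Derivation:
Tick 1: [PARSE:P1(v=14,ok=F), VALIDATE:-, TRANSFORM:-, EMIT:-] out:-; in:P1
Tick 2: [PARSE:-, VALIDATE:P1(v=14,ok=F), TRANSFORM:-, EMIT:-] out:-; in:-
Tick 3: [PARSE:P2(v=17,ok=F), VALIDATE:-, TRANSFORM:P1(v=0,ok=F), EMIT:-] out:-; in:P2
Tick 4: [PARSE:-, VALIDATE:P2(v=17,ok=F), TRANSFORM:-, EMIT:P1(v=0,ok=F)] out:-; in:-
Tick 5: [PARSE:P3(v=15,ok=F), VALIDATE:-, TRANSFORM:P2(v=0,ok=F), EMIT:-] out:P1(v=0); in:P3
Tick 6: [PARSE:-, VALIDATE:P3(v=15,ok=F), TRANSFORM:-, EMIT:P2(v=0,ok=F)] out:-; in:-
Tick 7: [PARSE:-, VALIDATE:-, TRANSFORM:P3(v=0,ok=F), EMIT:-] out:P2(v=0); in:-
Tick 8: [PARSE:-, VALIDATE:-, TRANSFORM:-, EMIT:P3(v=0,ok=F)] out:-; in:-
Tick 9: [PARSE:-, VALIDATE:-, TRANSFORM:-, EMIT:-] out:P3(v=0); in:-
P2: arrives tick 3, valid=False (id=2, id%4=2), emit tick 7, final value 0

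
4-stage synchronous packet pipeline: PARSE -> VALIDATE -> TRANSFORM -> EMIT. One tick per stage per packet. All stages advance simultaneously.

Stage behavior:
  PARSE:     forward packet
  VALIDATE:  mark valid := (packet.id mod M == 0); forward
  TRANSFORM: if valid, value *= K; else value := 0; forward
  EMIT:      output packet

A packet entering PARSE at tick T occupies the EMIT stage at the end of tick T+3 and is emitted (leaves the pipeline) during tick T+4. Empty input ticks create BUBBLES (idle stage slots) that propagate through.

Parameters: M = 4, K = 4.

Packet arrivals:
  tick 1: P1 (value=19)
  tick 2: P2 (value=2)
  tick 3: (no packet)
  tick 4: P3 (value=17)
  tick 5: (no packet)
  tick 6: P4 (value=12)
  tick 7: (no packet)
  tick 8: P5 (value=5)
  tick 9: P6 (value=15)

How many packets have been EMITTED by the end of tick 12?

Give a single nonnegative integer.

Answer: 5

Derivation:
Tick 1: [PARSE:P1(v=19,ok=F), VALIDATE:-, TRANSFORM:-, EMIT:-] out:-; in:P1
Tick 2: [PARSE:P2(v=2,ok=F), VALIDATE:P1(v=19,ok=F), TRANSFORM:-, EMIT:-] out:-; in:P2
Tick 3: [PARSE:-, VALIDATE:P2(v=2,ok=F), TRANSFORM:P1(v=0,ok=F), EMIT:-] out:-; in:-
Tick 4: [PARSE:P3(v=17,ok=F), VALIDATE:-, TRANSFORM:P2(v=0,ok=F), EMIT:P1(v=0,ok=F)] out:-; in:P3
Tick 5: [PARSE:-, VALIDATE:P3(v=17,ok=F), TRANSFORM:-, EMIT:P2(v=0,ok=F)] out:P1(v=0); in:-
Tick 6: [PARSE:P4(v=12,ok=F), VALIDATE:-, TRANSFORM:P3(v=0,ok=F), EMIT:-] out:P2(v=0); in:P4
Tick 7: [PARSE:-, VALIDATE:P4(v=12,ok=T), TRANSFORM:-, EMIT:P3(v=0,ok=F)] out:-; in:-
Tick 8: [PARSE:P5(v=5,ok=F), VALIDATE:-, TRANSFORM:P4(v=48,ok=T), EMIT:-] out:P3(v=0); in:P5
Tick 9: [PARSE:P6(v=15,ok=F), VALIDATE:P5(v=5,ok=F), TRANSFORM:-, EMIT:P4(v=48,ok=T)] out:-; in:P6
Tick 10: [PARSE:-, VALIDATE:P6(v=15,ok=F), TRANSFORM:P5(v=0,ok=F), EMIT:-] out:P4(v=48); in:-
Tick 11: [PARSE:-, VALIDATE:-, TRANSFORM:P6(v=0,ok=F), EMIT:P5(v=0,ok=F)] out:-; in:-
Tick 12: [PARSE:-, VALIDATE:-, TRANSFORM:-, EMIT:P6(v=0,ok=F)] out:P5(v=0); in:-
Emitted by tick 12: ['P1', 'P2', 'P3', 'P4', 'P5']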